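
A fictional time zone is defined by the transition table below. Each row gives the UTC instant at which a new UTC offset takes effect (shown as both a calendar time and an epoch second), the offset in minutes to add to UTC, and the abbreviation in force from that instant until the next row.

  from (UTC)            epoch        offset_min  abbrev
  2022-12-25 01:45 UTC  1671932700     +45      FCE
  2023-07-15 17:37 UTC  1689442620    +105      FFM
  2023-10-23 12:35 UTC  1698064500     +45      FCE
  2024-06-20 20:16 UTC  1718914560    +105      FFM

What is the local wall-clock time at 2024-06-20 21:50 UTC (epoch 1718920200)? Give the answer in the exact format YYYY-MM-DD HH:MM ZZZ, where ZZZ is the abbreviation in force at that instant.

2024-06-20 23:35 FFM

Query: 2024-06-20 21:50 UTC
Rule 4/4 (FFM, +01:45): 2024-06-20 20:16 UTC ≤ query < +∞
21·60 + 50 + 105 = 1415 min
1415 = 0·1440 + 1415; 1415 = 23·60 + 35 → 23:35, same day
→ 2024-06-20 23:35 FFM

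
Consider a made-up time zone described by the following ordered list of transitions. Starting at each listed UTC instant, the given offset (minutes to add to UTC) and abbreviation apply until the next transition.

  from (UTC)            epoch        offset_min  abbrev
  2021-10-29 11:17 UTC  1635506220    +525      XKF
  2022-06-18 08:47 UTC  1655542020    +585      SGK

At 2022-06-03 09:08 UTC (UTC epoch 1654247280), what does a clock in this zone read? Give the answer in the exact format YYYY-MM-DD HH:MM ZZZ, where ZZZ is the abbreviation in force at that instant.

Query: 2022-06-03 09:08 UTC
Rule 1/2 (XKF, +08:45): 2021-10-29 11:17 UTC ≤ query < 2022-06-18 08:47 UTC
9·60 + 8 + 525 = 1073 min
1073 = 0·1440 + 1073; 1073 = 17·60 + 53 → 17:53, same day
→ 2022-06-03 17:53 XKF

2022-06-03 17:53 XKF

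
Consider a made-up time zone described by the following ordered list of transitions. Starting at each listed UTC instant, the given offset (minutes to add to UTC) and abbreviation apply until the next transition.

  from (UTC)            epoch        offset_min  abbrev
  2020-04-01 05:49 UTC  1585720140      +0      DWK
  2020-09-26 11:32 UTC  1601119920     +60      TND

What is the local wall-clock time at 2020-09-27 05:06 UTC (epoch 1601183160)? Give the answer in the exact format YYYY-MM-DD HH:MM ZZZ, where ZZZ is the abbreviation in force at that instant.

2020-09-27 06:06 TND

Query: 2020-09-27 05:06 UTC
Rule 2/2 (TND, +01:00): 2020-09-26 11:32 UTC ≤ query < +∞
5·60 + 6 + 60 = 366 min
366 = 0·1440 + 366; 366 = 6·60 + 6 → 06:06, same day
→ 2020-09-27 06:06 TND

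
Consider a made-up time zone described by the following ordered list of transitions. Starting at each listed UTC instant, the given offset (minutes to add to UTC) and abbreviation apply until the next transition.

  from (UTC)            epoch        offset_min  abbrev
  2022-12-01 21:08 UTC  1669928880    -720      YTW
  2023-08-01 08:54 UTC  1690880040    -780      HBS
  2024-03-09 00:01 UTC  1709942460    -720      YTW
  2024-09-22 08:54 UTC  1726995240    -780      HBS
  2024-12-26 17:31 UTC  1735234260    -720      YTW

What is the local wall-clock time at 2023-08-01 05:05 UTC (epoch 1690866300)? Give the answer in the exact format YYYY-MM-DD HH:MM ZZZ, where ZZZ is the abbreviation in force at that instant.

Query: 2023-08-01 05:05 UTC
Rule 1/5 (YTW, -12:00): 2022-12-01 21:08 UTC ≤ query < 2023-08-01 08:54 UTC
5·60 + 5 - 720 = -415 min
-415 = -1·1440 + 1025; 1025 = 17·60 + 5 → 17:05, 2023-08-01 - 1 day = 2023-07-31
→ 2023-07-31 17:05 YTW

2023-07-31 17:05 YTW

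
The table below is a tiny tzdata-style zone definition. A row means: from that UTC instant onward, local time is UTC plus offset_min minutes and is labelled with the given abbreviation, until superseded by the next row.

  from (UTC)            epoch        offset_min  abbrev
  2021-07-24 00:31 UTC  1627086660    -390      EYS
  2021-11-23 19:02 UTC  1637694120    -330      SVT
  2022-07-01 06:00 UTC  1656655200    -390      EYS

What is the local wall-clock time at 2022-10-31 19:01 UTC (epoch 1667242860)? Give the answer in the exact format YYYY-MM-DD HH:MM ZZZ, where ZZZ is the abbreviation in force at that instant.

2022-10-31 12:31 EYS

Query: 2022-10-31 19:01 UTC
Rule 3/3 (EYS, -06:30): 2022-07-01 06:00 UTC ≤ query < +∞
19·60 + 1 - 390 = 751 min
751 = 0·1440 + 751; 751 = 12·60 + 31 → 12:31, same day
→ 2022-10-31 12:31 EYS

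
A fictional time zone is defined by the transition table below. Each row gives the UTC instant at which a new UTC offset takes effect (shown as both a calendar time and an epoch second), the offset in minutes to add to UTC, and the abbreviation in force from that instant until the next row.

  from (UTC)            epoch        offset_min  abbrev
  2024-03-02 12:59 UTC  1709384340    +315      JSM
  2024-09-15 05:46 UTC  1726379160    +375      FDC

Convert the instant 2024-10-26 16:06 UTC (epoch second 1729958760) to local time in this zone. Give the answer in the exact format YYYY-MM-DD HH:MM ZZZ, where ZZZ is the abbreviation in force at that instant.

2024-10-26 22:21 FDC

Query: 2024-10-26 16:06 UTC
Rule 2/2 (FDC, +06:15): 2024-09-15 05:46 UTC ≤ query < +∞
16·60 + 6 + 375 = 1341 min
1341 = 0·1440 + 1341; 1341 = 22·60 + 21 → 22:21, same day
→ 2024-10-26 22:21 FDC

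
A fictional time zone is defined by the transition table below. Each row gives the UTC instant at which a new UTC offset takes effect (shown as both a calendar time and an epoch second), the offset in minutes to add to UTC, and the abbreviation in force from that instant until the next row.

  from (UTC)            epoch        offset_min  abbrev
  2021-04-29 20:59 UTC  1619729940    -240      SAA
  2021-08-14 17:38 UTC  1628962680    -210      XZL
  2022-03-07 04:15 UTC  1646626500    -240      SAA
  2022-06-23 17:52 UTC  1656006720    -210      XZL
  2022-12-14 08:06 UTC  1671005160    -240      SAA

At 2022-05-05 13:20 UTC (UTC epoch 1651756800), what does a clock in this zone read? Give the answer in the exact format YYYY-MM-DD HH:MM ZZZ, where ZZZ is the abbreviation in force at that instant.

Query: 2022-05-05 13:20 UTC
Rule 3/5 (SAA, -04:00): 2022-03-07 04:15 UTC ≤ query < 2022-06-23 17:52 UTC
13·60 + 20 - 240 = 560 min
560 = 0·1440 + 560; 560 = 9·60 + 20 → 09:20, same day
→ 2022-05-05 09:20 SAA

2022-05-05 09:20 SAA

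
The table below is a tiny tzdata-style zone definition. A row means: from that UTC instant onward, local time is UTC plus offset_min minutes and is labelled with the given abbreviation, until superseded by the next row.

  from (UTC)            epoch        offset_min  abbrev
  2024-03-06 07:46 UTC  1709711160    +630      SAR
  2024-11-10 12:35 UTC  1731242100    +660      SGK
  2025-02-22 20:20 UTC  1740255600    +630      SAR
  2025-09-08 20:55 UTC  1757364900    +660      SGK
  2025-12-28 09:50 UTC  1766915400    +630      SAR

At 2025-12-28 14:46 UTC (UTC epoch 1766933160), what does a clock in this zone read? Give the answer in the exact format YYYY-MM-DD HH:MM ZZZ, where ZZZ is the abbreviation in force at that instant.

2025-12-29 01:16 SAR

Query: 2025-12-28 14:46 UTC
Rule 5/5 (SAR, +10:30): 2025-12-28 09:50 UTC ≤ query < +∞
14·60 + 46 + 630 = 1516 min
1516 = 1·1440 + 76; 76 = 1·60 + 16 → 01:16, 2025-12-28 + 1 day = 2025-12-29
→ 2025-12-29 01:16 SAR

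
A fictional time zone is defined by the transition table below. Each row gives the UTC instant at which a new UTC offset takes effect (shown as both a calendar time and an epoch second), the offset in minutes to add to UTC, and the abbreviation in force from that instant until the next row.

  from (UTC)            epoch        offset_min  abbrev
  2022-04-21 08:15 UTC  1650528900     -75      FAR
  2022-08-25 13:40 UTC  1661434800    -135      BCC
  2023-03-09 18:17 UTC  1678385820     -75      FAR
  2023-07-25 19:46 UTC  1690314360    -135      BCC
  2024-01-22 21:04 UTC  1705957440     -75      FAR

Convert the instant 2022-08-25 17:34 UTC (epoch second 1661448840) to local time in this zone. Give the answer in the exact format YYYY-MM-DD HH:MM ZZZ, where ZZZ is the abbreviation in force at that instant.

2022-08-25 15:19 BCC

Query: 2022-08-25 17:34 UTC
Rule 2/5 (BCC, -02:15): 2022-08-25 13:40 UTC ≤ query < 2023-03-09 18:17 UTC
17·60 + 34 - 135 = 919 min
919 = 0·1440 + 919; 919 = 15·60 + 19 → 15:19, same day
→ 2022-08-25 15:19 BCC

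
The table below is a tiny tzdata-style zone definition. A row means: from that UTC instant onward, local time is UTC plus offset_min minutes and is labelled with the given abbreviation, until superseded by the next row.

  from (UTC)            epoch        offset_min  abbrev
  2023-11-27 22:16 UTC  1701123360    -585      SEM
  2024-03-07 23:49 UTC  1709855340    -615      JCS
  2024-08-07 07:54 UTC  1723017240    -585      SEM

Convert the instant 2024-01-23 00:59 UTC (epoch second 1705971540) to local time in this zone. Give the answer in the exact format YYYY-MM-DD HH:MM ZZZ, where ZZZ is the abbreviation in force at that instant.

2024-01-22 15:14 SEM

Query: 2024-01-23 00:59 UTC
Rule 1/3 (SEM, -09:45): 2023-11-27 22:16 UTC ≤ query < 2024-03-07 23:49 UTC
0·60 + 59 - 585 = -526 min
-526 = -1·1440 + 914; 914 = 15·60 + 14 → 15:14, 2024-01-23 - 1 day = 2024-01-22
→ 2024-01-22 15:14 SEM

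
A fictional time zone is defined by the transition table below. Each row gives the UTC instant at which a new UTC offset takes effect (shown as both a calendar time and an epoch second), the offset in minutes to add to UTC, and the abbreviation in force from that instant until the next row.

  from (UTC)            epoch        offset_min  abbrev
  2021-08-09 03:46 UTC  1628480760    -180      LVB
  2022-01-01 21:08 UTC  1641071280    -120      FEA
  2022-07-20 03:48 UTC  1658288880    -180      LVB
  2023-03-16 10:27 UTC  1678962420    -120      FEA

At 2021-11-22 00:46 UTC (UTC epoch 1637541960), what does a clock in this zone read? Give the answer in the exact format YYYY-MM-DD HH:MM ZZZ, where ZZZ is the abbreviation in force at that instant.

2021-11-21 21:46 LVB

Query: 2021-11-22 00:46 UTC
Rule 1/4 (LVB, -03:00): 2021-08-09 03:46 UTC ≤ query < 2022-01-01 21:08 UTC
0·60 + 46 - 180 = -134 min
-134 = -1·1440 + 1306; 1306 = 21·60 + 46 → 21:46, 2021-11-22 - 1 day = 2021-11-21
→ 2021-11-21 21:46 LVB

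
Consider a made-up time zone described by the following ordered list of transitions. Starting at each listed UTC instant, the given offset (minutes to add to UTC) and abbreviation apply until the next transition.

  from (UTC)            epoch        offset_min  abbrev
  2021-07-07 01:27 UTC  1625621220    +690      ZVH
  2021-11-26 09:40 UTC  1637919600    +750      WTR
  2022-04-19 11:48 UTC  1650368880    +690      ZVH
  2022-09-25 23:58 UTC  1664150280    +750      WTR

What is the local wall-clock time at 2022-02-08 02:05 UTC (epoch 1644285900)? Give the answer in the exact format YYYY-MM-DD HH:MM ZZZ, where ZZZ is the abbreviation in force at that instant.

2022-02-08 14:35 WTR

Query: 2022-02-08 02:05 UTC
Rule 2/4 (WTR, +12:30): 2021-11-26 09:40 UTC ≤ query < 2022-04-19 11:48 UTC
2·60 + 5 + 750 = 875 min
875 = 0·1440 + 875; 875 = 14·60 + 35 → 14:35, same day
→ 2022-02-08 14:35 WTR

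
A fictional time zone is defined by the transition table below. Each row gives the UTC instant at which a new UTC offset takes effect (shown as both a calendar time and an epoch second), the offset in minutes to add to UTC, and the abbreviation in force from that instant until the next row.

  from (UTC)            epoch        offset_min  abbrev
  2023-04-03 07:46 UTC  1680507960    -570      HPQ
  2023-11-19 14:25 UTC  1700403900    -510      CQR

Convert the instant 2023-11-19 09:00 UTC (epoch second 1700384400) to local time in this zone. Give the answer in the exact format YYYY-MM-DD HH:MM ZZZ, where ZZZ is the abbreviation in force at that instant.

Query: 2023-11-19 09:00 UTC
Rule 1/2 (HPQ, -09:30): 2023-04-03 07:46 UTC ≤ query < 2023-11-19 14:25 UTC
9·60 + 0 - 570 = -30 min
-30 = -1·1440 + 1410; 1410 = 23·60 + 30 → 23:30, 2023-11-19 - 1 day = 2023-11-18
→ 2023-11-18 23:30 HPQ

2023-11-18 23:30 HPQ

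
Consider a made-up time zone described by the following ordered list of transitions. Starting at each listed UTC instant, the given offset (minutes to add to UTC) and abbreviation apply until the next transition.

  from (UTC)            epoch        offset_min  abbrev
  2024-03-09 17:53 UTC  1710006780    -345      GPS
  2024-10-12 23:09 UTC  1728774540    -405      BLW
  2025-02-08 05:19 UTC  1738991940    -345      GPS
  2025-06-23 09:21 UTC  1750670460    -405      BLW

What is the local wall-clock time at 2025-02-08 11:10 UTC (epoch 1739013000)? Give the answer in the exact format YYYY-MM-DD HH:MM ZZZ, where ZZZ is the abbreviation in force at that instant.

2025-02-08 05:25 GPS

Query: 2025-02-08 11:10 UTC
Rule 3/4 (GPS, -05:45): 2025-02-08 05:19 UTC ≤ query < 2025-06-23 09:21 UTC
11·60 + 10 - 345 = 325 min
325 = 0·1440 + 325; 325 = 5·60 + 25 → 05:25, same day
→ 2025-02-08 05:25 GPS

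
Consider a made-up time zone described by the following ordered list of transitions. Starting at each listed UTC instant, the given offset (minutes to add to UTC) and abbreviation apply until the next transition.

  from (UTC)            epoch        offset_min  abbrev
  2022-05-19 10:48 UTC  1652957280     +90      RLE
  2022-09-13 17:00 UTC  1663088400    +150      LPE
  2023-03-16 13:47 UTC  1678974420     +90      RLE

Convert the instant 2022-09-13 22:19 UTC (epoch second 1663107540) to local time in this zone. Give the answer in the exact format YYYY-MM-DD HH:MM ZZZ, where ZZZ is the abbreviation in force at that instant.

Query: 2022-09-13 22:19 UTC
Rule 2/3 (LPE, +02:30): 2022-09-13 17:00 UTC ≤ query < 2023-03-16 13:47 UTC
22·60 + 19 + 150 = 1489 min
1489 = 1·1440 + 49; 49 = 0·60 + 49 → 00:49, 2022-09-13 + 1 day = 2022-09-14
→ 2022-09-14 00:49 LPE

2022-09-14 00:49 LPE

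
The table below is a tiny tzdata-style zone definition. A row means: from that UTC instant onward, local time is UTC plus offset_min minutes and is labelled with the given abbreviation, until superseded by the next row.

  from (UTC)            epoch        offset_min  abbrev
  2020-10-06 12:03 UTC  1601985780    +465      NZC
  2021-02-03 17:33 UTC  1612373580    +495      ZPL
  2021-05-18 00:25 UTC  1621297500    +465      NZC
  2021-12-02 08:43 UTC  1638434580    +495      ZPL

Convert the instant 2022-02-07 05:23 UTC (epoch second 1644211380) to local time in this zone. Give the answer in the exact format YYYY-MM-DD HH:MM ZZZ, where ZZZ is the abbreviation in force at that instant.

Query: 2022-02-07 05:23 UTC
Rule 4/4 (ZPL, +08:15): 2021-12-02 08:43 UTC ≤ query < +∞
5·60 + 23 + 495 = 818 min
818 = 0·1440 + 818; 818 = 13·60 + 38 → 13:38, same day
→ 2022-02-07 13:38 ZPL

2022-02-07 13:38 ZPL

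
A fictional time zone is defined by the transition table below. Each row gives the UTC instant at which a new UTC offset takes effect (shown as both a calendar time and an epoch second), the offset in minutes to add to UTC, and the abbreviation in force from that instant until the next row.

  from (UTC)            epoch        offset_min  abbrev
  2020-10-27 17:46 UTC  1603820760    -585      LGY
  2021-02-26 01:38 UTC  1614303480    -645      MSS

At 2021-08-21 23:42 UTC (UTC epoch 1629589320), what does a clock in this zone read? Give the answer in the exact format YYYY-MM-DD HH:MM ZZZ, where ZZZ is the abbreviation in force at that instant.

2021-08-21 12:57 MSS

Query: 2021-08-21 23:42 UTC
Rule 2/2 (MSS, -10:45): 2021-02-26 01:38 UTC ≤ query < +∞
23·60 + 42 - 645 = 777 min
777 = 0·1440 + 777; 777 = 12·60 + 57 → 12:57, same day
→ 2021-08-21 12:57 MSS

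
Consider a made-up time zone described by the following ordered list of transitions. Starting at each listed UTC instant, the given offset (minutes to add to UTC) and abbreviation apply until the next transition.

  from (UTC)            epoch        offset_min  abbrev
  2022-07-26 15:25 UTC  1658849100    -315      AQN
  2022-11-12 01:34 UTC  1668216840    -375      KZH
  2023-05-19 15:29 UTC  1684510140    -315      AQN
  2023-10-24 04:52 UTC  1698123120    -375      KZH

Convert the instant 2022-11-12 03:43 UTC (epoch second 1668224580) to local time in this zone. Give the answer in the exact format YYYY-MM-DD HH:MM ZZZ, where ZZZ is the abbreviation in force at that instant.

Query: 2022-11-12 03:43 UTC
Rule 2/4 (KZH, -06:15): 2022-11-12 01:34 UTC ≤ query < 2023-05-19 15:29 UTC
3·60 + 43 - 375 = -152 min
-152 = -1·1440 + 1288; 1288 = 21·60 + 28 → 21:28, 2022-11-12 - 1 day = 2022-11-11
→ 2022-11-11 21:28 KZH

2022-11-11 21:28 KZH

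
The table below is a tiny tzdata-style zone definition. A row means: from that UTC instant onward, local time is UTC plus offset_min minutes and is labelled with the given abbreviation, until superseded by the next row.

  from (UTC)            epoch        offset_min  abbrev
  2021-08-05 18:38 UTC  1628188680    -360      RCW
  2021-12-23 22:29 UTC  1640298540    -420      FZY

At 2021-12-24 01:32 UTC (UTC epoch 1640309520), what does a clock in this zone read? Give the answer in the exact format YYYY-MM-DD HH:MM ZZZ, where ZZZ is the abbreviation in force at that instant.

Query: 2021-12-24 01:32 UTC
Rule 2/2 (FZY, -07:00): 2021-12-23 22:29 UTC ≤ query < +∞
1·60 + 32 - 420 = -328 min
-328 = -1·1440 + 1112; 1112 = 18·60 + 32 → 18:32, 2021-12-24 - 1 day = 2021-12-23
→ 2021-12-23 18:32 FZY

2021-12-23 18:32 FZY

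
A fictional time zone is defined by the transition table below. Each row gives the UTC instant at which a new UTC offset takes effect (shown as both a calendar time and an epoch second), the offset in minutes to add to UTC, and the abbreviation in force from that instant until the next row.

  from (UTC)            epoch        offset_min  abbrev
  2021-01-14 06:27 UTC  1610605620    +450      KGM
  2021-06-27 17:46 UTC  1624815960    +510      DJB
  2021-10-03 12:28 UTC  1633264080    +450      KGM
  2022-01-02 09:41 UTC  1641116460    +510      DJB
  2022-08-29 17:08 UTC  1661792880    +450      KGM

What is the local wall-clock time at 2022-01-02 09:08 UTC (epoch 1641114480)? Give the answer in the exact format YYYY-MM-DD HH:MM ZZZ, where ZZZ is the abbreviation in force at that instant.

Query: 2022-01-02 09:08 UTC
Rule 3/5 (KGM, +07:30): 2021-10-03 12:28 UTC ≤ query < 2022-01-02 09:41 UTC
9·60 + 8 + 450 = 998 min
998 = 0·1440 + 998; 998 = 16·60 + 38 → 16:38, same day
→ 2022-01-02 16:38 KGM

2022-01-02 16:38 KGM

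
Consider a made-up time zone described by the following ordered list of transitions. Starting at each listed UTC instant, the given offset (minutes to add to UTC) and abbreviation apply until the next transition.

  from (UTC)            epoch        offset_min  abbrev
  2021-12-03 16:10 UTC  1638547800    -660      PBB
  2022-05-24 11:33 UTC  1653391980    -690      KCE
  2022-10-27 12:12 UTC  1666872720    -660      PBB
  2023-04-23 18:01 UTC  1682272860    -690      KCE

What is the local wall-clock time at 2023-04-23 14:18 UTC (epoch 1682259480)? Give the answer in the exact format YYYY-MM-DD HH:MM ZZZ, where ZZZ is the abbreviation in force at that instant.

Query: 2023-04-23 14:18 UTC
Rule 3/4 (PBB, -11:00): 2022-10-27 12:12 UTC ≤ query < 2023-04-23 18:01 UTC
14·60 + 18 - 660 = 198 min
198 = 0·1440 + 198; 198 = 3·60 + 18 → 03:18, same day
→ 2023-04-23 03:18 PBB

2023-04-23 03:18 PBB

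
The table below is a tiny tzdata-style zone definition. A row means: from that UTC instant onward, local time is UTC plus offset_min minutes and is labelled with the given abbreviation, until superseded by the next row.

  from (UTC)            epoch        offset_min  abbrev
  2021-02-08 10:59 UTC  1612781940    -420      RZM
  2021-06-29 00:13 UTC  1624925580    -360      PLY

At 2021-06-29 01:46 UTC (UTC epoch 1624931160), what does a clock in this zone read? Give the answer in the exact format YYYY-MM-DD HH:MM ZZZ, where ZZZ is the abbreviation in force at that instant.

2021-06-28 19:46 PLY

Query: 2021-06-29 01:46 UTC
Rule 2/2 (PLY, -06:00): 2021-06-29 00:13 UTC ≤ query < +∞
1·60 + 46 - 360 = -254 min
-254 = -1·1440 + 1186; 1186 = 19·60 + 46 → 19:46, 2021-06-29 - 1 day = 2021-06-28
→ 2021-06-28 19:46 PLY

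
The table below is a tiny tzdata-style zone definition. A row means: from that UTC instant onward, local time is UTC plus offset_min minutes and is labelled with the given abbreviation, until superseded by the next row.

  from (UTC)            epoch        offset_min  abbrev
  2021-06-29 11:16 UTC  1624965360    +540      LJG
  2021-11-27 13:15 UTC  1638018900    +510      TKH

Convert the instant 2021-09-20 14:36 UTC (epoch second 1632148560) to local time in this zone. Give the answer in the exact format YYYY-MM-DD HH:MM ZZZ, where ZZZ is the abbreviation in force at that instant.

2021-09-20 23:36 LJG

Query: 2021-09-20 14:36 UTC
Rule 1/2 (LJG, +09:00): 2021-06-29 11:16 UTC ≤ query < 2021-11-27 13:15 UTC
14·60 + 36 + 540 = 1416 min
1416 = 0·1440 + 1416; 1416 = 23·60 + 36 → 23:36, same day
→ 2021-09-20 23:36 LJG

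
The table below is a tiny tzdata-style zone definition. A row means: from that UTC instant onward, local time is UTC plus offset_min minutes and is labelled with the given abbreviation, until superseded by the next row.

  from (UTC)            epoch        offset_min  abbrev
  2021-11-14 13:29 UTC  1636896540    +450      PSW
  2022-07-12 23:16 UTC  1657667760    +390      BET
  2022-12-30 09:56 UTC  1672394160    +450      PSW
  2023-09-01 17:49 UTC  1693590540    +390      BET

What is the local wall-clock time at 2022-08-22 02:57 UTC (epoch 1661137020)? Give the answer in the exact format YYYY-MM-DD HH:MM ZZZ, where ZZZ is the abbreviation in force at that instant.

2022-08-22 09:27 BET

Query: 2022-08-22 02:57 UTC
Rule 2/4 (BET, +06:30): 2022-07-12 23:16 UTC ≤ query < 2022-12-30 09:56 UTC
2·60 + 57 + 390 = 567 min
567 = 0·1440 + 567; 567 = 9·60 + 27 → 09:27, same day
→ 2022-08-22 09:27 BET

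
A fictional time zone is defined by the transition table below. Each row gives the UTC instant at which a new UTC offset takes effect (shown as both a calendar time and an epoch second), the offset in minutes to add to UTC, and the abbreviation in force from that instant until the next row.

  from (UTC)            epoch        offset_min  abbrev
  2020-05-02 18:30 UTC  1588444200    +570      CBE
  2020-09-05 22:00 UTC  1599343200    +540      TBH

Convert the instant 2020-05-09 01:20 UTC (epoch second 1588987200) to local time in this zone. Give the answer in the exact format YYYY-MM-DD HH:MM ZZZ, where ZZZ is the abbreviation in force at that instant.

2020-05-09 10:50 CBE

Query: 2020-05-09 01:20 UTC
Rule 1/2 (CBE, +09:30): 2020-05-02 18:30 UTC ≤ query < 2020-09-05 22:00 UTC
1·60 + 20 + 570 = 650 min
650 = 0·1440 + 650; 650 = 10·60 + 50 → 10:50, same day
→ 2020-05-09 10:50 CBE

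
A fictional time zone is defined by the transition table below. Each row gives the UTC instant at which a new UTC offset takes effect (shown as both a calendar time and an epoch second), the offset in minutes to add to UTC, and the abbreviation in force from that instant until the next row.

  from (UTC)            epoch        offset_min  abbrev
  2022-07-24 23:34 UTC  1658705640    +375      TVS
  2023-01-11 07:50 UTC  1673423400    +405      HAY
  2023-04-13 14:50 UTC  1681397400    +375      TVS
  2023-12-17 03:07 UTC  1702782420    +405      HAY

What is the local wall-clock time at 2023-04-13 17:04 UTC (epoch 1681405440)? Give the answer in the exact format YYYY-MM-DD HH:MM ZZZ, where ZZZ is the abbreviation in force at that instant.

2023-04-13 23:19 TVS

Query: 2023-04-13 17:04 UTC
Rule 3/4 (TVS, +06:15): 2023-04-13 14:50 UTC ≤ query < 2023-12-17 03:07 UTC
17·60 + 4 + 375 = 1399 min
1399 = 0·1440 + 1399; 1399 = 23·60 + 19 → 23:19, same day
→ 2023-04-13 23:19 TVS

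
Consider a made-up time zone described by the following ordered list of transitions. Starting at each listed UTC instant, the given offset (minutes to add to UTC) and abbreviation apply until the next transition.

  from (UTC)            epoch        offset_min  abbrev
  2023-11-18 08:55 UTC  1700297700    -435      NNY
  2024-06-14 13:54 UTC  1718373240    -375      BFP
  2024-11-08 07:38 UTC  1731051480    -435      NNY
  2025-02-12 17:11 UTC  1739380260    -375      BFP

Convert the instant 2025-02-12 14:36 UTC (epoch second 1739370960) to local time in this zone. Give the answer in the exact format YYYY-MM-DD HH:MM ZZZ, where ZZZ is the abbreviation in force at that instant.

Query: 2025-02-12 14:36 UTC
Rule 3/4 (NNY, -07:15): 2024-11-08 07:38 UTC ≤ query < 2025-02-12 17:11 UTC
14·60 + 36 - 435 = 441 min
441 = 0·1440 + 441; 441 = 7·60 + 21 → 07:21, same day
→ 2025-02-12 07:21 NNY

2025-02-12 07:21 NNY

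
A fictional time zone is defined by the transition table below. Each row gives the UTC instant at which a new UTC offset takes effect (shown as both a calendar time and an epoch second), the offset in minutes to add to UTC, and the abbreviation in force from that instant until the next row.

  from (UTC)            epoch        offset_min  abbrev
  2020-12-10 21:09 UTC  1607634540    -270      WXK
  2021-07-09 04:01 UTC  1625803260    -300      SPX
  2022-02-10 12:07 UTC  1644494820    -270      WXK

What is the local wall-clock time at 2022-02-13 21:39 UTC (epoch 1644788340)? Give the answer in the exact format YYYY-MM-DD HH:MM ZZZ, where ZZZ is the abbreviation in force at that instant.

2022-02-13 17:09 WXK

Query: 2022-02-13 21:39 UTC
Rule 3/3 (WXK, -04:30): 2022-02-10 12:07 UTC ≤ query < +∞
21·60 + 39 - 270 = 1029 min
1029 = 0·1440 + 1029; 1029 = 17·60 + 9 → 17:09, same day
→ 2022-02-13 17:09 WXK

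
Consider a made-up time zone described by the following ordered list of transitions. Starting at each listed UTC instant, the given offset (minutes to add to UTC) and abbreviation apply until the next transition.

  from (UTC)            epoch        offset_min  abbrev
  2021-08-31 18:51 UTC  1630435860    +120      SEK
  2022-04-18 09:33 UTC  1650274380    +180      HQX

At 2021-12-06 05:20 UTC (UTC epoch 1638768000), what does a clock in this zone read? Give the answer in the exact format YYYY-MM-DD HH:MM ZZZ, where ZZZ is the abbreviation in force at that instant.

2021-12-06 07:20 SEK

Query: 2021-12-06 05:20 UTC
Rule 1/2 (SEK, +02:00): 2021-08-31 18:51 UTC ≤ query < 2022-04-18 09:33 UTC
5·60 + 20 + 120 = 440 min
440 = 0·1440 + 440; 440 = 7·60 + 20 → 07:20, same day
→ 2021-12-06 07:20 SEK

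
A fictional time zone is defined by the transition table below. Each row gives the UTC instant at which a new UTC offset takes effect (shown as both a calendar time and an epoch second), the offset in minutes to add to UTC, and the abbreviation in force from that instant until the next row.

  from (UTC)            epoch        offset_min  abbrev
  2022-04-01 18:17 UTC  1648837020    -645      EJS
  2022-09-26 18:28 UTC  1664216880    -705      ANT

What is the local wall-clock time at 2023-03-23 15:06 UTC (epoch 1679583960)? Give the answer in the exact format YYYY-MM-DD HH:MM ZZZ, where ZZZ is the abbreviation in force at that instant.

Query: 2023-03-23 15:06 UTC
Rule 2/2 (ANT, -11:45): 2022-09-26 18:28 UTC ≤ query < +∞
15·60 + 6 - 705 = 201 min
201 = 0·1440 + 201; 201 = 3·60 + 21 → 03:21, same day
→ 2023-03-23 03:21 ANT

2023-03-23 03:21 ANT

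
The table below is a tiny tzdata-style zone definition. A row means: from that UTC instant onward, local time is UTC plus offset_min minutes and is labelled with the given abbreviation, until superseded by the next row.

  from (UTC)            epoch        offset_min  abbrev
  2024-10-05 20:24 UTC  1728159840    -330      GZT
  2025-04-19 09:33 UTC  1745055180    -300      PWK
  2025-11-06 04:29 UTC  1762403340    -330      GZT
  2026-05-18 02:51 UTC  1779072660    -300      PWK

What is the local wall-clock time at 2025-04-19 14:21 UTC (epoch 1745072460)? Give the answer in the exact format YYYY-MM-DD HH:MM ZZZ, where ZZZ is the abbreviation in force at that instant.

Query: 2025-04-19 14:21 UTC
Rule 2/4 (PWK, -05:00): 2025-04-19 09:33 UTC ≤ query < 2025-11-06 04:29 UTC
14·60 + 21 - 300 = 561 min
561 = 0·1440 + 561; 561 = 9·60 + 21 → 09:21, same day
→ 2025-04-19 09:21 PWK

2025-04-19 09:21 PWK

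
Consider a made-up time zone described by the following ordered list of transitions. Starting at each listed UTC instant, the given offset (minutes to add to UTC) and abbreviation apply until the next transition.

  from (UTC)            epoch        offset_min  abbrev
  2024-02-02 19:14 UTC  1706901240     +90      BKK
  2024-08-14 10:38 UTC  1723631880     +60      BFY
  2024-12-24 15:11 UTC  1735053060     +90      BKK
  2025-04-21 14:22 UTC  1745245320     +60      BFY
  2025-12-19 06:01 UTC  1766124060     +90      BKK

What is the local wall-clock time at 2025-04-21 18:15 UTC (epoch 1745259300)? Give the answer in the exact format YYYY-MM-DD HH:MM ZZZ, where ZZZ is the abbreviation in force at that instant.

2025-04-21 19:15 BFY

Query: 2025-04-21 18:15 UTC
Rule 4/5 (BFY, +01:00): 2025-04-21 14:22 UTC ≤ query < 2025-12-19 06:01 UTC
18·60 + 15 + 60 = 1155 min
1155 = 0·1440 + 1155; 1155 = 19·60 + 15 → 19:15, same day
→ 2025-04-21 19:15 BFY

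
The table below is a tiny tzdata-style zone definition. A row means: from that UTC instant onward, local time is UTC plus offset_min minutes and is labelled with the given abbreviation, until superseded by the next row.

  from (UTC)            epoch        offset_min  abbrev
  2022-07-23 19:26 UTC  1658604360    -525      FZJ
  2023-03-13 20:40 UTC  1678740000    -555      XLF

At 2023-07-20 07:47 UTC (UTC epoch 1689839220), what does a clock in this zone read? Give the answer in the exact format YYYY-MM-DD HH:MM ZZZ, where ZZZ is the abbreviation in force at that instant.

2023-07-19 22:32 XLF

Query: 2023-07-20 07:47 UTC
Rule 2/2 (XLF, -09:15): 2023-03-13 20:40 UTC ≤ query < +∞
7·60 + 47 - 555 = -88 min
-88 = -1·1440 + 1352; 1352 = 22·60 + 32 → 22:32, 2023-07-20 - 1 day = 2023-07-19
→ 2023-07-19 22:32 XLF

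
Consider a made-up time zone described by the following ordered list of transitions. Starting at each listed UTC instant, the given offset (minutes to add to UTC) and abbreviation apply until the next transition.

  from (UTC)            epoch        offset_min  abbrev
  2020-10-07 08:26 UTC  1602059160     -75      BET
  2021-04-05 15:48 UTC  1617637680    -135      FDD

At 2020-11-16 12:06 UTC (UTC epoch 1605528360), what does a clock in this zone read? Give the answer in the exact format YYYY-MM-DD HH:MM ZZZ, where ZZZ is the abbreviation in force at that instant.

Query: 2020-11-16 12:06 UTC
Rule 1/2 (BET, -01:15): 2020-10-07 08:26 UTC ≤ query < 2021-04-05 15:48 UTC
12·60 + 6 - 75 = 651 min
651 = 0·1440 + 651; 651 = 10·60 + 51 → 10:51, same day
→ 2020-11-16 10:51 BET

2020-11-16 10:51 BET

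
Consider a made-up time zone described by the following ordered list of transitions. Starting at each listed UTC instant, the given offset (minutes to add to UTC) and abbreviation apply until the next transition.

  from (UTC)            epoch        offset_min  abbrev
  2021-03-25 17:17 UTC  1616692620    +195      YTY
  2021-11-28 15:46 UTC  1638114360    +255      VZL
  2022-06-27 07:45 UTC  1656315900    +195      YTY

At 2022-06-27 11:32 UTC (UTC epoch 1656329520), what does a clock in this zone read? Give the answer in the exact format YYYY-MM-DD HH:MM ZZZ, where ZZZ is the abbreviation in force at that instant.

Query: 2022-06-27 11:32 UTC
Rule 3/3 (YTY, +03:15): 2022-06-27 07:45 UTC ≤ query < +∞
11·60 + 32 + 195 = 887 min
887 = 0·1440 + 887; 887 = 14·60 + 47 → 14:47, same day
→ 2022-06-27 14:47 YTY

2022-06-27 14:47 YTY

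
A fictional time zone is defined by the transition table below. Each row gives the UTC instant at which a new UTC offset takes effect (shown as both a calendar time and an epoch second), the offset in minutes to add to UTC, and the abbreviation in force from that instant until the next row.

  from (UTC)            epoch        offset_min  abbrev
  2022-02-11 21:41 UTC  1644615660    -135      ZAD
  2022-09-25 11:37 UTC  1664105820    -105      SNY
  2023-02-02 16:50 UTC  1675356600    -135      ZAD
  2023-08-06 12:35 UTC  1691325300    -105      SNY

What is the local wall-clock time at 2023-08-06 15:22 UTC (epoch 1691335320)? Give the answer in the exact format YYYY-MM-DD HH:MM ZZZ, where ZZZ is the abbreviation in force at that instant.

Query: 2023-08-06 15:22 UTC
Rule 4/4 (SNY, -01:45): 2023-08-06 12:35 UTC ≤ query < +∞
15·60 + 22 - 105 = 817 min
817 = 0·1440 + 817; 817 = 13·60 + 37 → 13:37, same day
→ 2023-08-06 13:37 SNY

2023-08-06 13:37 SNY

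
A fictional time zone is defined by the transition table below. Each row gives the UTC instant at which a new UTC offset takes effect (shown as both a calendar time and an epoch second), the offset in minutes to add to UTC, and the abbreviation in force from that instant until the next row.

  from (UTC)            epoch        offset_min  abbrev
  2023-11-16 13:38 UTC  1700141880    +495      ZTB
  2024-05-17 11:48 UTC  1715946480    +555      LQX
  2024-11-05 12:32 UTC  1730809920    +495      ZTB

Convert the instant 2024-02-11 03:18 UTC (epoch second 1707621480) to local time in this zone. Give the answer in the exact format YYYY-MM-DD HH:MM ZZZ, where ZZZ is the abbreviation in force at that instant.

2024-02-11 11:33 ZTB

Query: 2024-02-11 03:18 UTC
Rule 1/3 (ZTB, +08:15): 2023-11-16 13:38 UTC ≤ query < 2024-05-17 11:48 UTC
3·60 + 18 + 495 = 693 min
693 = 0·1440 + 693; 693 = 11·60 + 33 → 11:33, same day
→ 2024-02-11 11:33 ZTB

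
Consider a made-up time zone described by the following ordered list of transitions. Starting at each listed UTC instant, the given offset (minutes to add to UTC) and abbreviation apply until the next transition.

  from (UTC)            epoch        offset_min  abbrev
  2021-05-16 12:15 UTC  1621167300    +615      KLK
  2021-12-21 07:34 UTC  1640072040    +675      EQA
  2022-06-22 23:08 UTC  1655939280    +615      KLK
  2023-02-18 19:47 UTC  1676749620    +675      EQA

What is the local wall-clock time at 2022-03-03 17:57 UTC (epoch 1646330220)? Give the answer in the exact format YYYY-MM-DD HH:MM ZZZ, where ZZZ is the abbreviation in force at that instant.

2022-03-04 05:12 EQA

Query: 2022-03-03 17:57 UTC
Rule 2/4 (EQA, +11:15): 2021-12-21 07:34 UTC ≤ query < 2022-06-22 23:08 UTC
17·60 + 57 + 675 = 1752 min
1752 = 1·1440 + 312; 312 = 5·60 + 12 → 05:12, 2022-03-03 + 1 day = 2022-03-04
→ 2022-03-04 05:12 EQA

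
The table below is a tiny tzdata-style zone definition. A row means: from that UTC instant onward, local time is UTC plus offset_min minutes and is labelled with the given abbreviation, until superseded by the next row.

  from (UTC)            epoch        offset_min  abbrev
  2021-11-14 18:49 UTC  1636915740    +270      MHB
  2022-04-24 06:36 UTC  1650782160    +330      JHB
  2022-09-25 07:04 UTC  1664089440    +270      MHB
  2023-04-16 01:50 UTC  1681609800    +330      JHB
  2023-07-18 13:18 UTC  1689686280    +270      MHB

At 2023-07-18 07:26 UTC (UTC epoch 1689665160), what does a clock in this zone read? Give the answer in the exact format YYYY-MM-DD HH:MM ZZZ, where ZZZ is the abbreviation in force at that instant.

2023-07-18 12:56 JHB

Query: 2023-07-18 07:26 UTC
Rule 4/5 (JHB, +05:30): 2023-04-16 01:50 UTC ≤ query < 2023-07-18 13:18 UTC
7·60 + 26 + 330 = 776 min
776 = 0·1440 + 776; 776 = 12·60 + 56 → 12:56, same day
→ 2023-07-18 12:56 JHB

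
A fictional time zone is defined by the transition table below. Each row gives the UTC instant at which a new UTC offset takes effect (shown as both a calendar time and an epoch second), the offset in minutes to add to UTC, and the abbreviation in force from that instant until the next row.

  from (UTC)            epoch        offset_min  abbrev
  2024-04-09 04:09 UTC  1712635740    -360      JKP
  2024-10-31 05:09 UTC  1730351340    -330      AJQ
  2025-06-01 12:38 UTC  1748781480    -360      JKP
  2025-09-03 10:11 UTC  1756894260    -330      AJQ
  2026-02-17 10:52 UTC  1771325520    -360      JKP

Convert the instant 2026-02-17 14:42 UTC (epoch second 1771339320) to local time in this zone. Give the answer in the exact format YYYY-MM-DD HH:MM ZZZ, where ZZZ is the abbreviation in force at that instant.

2026-02-17 08:42 JKP

Query: 2026-02-17 14:42 UTC
Rule 5/5 (JKP, -06:00): 2026-02-17 10:52 UTC ≤ query < +∞
14·60 + 42 - 360 = 522 min
522 = 0·1440 + 522; 522 = 8·60 + 42 → 08:42, same day
→ 2026-02-17 08:42 JKP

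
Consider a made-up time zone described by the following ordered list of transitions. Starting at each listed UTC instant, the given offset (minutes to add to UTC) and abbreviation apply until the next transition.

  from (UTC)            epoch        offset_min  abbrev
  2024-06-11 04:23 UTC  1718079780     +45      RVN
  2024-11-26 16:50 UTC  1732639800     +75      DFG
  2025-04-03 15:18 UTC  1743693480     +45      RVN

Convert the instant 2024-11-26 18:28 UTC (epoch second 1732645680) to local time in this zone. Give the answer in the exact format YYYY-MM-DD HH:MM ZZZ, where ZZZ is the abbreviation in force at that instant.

Query: 2024-11-26 18:28 UTC
Rule 2/3 (DFG, +01:15): 2024-11-26 16:50 UTC ≤ query < 2025-04-03 15:18 UTC
18·60 + 28 + 75 = 1183 min
1183 = 0·1440 + 1183; 1183 = 19·60 + 43 → 19:43, same day
→ 2024-11-26 19:43 DFG

2024-11-26 19:43 DFG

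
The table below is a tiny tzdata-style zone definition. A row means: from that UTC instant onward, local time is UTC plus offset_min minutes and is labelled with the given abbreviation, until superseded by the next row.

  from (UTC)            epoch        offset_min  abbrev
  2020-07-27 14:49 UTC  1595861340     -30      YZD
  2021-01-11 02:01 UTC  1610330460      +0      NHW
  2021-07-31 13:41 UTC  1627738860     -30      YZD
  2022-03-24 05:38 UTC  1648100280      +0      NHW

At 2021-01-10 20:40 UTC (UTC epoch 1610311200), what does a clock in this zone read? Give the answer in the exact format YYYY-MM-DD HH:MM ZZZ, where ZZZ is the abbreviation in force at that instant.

2021-01-10 20:10 YZD

Query: 2021-01-10 20:40 UTC
Rule 1/4 (YZD, -00:30): 2020-07-27 14:49 UTC ≤ query < 2021-01-11 02:01 UTC
20·60 + 40 - 30 = 1210 min
1210 = 0·1440 + 1210; 1210 = 20·60 + 10 → 20:10, same day
→ 2021-01-10 20:10 YZD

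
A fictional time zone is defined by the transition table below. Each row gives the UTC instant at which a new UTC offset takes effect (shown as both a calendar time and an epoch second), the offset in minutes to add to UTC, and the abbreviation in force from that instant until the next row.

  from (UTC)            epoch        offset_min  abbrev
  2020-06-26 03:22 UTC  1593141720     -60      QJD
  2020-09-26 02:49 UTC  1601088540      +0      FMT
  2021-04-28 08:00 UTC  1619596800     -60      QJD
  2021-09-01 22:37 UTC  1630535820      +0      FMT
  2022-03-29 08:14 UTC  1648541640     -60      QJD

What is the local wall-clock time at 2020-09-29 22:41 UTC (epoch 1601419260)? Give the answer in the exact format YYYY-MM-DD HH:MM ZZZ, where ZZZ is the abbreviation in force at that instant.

2020-09-29 22:41 FMT

Query: 2020-09-29 22:41 UTC
Rule 2/5 (FMT, +00:00): 2020-09-26 02:49 UTC ≤ query < 2021-04-28 08:00 UTC
22·60 + 41 + 0 = 1361 min
1361 = 0·1440 + 1361; 1361 = 22·60 + 41 → 22:41, same day
→ 2020-09-29 22:41 FMT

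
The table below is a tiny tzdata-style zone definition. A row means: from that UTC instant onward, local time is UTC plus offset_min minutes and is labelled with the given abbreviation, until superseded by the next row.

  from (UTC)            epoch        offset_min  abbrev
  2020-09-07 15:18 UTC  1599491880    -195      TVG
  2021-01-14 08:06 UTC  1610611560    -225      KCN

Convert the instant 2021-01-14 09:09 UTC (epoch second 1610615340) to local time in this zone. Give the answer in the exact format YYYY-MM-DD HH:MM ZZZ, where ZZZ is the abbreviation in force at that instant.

2021-01-14 05:24 KCN

Query: 2021-01-14 09:09 UTC
Rule 2/2 (KCN, -03:45): 2021-01-14 08:06 UTC ≤ query < +∞
9·60 + 9 - 225 = 324 min
324 = 0·1440 + 324; 324 = 5·60 + 24 → 05:24, same day
→ 2021-01-14 05:24 KCN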